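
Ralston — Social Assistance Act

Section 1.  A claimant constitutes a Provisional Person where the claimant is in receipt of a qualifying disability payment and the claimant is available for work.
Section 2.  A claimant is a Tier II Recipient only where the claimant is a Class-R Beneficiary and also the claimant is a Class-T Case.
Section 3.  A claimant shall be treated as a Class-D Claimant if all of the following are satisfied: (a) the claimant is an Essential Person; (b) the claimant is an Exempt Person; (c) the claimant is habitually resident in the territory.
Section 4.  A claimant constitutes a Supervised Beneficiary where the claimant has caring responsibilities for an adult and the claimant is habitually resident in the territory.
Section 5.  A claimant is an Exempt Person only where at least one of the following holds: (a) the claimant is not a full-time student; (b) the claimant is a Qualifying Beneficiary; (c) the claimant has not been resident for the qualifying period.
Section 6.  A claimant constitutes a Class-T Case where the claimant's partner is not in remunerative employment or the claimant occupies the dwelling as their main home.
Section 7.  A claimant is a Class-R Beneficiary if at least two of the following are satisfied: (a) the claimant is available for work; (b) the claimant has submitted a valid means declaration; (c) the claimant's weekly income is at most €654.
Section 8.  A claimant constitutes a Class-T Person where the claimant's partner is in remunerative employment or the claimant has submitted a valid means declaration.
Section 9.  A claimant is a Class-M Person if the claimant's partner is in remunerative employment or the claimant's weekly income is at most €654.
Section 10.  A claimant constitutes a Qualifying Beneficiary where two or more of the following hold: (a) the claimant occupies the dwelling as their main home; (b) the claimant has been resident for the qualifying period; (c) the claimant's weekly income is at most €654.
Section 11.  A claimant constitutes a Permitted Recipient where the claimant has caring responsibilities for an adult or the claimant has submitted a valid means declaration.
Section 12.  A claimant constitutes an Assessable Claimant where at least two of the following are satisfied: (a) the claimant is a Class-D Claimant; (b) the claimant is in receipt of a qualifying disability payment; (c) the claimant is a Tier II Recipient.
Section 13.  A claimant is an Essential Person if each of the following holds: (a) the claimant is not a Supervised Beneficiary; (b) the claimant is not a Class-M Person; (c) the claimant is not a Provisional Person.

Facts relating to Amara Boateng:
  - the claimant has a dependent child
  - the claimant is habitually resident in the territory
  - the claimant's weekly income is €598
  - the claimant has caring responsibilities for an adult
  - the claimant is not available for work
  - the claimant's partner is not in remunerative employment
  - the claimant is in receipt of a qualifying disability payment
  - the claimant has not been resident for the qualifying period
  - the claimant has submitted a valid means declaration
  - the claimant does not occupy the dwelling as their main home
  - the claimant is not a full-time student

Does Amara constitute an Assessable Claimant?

section 4 — Supervised Beneficiary: [the claimant has caring responsibilities for an adult? yes] AND [the claimant is habitually resident in the territory? yes] → satisfied.
section 9 — Class-M Person: [the claimant's partner is in remunerative employment? no] OR [claimant's weekly income: €598 ≤ €654? yes] → satisfied.
section 1 — Provisional Person: [the claimant is in receipt of a qualifying disability payment? yes] AND [the claimant is available for work? no] → not satisfied.
section 13 — Essential Person: [not a Supervised Beneficiary (section 4)? no] AND [not a Class-M Person (section 9)? no] AND [not a Provisional Person (section 1)? yes] → not satisfied.
section 10 — Qualifying Beneficiary: the claimant occupies the dwelling as their main home? no; the claimant has been resident for the qualifying period? no; claimant's weekly income: €598 ≤ €654? yes — 1 of 3 hold (need ≥2) → not satisfied.
section 5 — Exempt Person: [the claimant is not a full-time student? yes] OR [Qualifying Beneficiary (section 10)? no] OR [the claimant has not been resident for the qualifying period? yes] → satisfied.
section 3 — Class-D Claimant: [Essential Person (section 13)? no] AND [Exempt Person (section 5)? yes] AND [the claimant is habitually resident in the territory? yes] → not satisfied.
section 7 — Class-R Beneficiary: the claimant is available for work? no; the claimant has submitted a valid means declaration? yes; claimant's weekly income: €598 ≤ €654? yes — 2 of 3 hold (need ≥2) → satisfied.
section 6 — Class-T Case: [the claimant's partner is not in remunerative employment? yes] OR [the claimant occupies the dwelling as their main home? no] → satisfied.
section 2 — Tier II Recipient: [Class-R Beneficiary (section 7)? yes] AND [Class-T Case (section 6)? yes] → satisfied.
section 12 — Assessable Claimant: Class-D Claimant (section 3)? no; the claimant is in receipt of a qualifying disability payment? yes; Tier II Recipient (section 2)? yes — 2 of 3 hold (need ≥2) → satisfied.

Yes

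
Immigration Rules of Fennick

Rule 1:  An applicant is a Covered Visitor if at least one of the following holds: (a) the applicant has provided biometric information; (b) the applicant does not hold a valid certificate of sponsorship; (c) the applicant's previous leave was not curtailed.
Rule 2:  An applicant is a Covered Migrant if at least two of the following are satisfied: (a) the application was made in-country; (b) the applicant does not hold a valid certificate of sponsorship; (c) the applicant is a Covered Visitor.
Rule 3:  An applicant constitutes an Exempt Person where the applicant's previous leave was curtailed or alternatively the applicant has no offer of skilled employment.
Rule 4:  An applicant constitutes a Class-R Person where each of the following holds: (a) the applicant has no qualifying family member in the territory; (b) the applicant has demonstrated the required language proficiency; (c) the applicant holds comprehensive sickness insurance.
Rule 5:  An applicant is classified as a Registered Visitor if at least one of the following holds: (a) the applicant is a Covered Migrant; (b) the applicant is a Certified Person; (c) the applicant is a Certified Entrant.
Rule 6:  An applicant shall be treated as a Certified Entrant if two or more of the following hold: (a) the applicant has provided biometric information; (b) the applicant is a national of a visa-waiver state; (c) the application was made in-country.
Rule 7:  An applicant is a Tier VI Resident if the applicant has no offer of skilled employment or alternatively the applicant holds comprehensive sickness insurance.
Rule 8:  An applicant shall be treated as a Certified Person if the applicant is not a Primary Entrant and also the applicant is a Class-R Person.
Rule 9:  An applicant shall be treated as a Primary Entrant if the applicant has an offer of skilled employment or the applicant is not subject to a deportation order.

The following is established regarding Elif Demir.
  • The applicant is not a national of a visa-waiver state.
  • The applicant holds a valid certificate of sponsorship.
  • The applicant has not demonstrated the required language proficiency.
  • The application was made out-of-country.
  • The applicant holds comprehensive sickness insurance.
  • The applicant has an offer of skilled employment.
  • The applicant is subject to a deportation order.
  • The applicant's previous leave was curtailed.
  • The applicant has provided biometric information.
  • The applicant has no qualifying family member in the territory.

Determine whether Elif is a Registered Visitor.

Under rule 1: the applicant has provided biometric information? yes; or the applicant does not hold a valid certificate of sponsorship? no; or the applicant's previous leave was not curtailed? no. So the applicant is a Covered Visitor.
Under rule 2: the application was made in-country? no; the applicant does not hold a valid certificate of sponsorship? no; Covered Visitor (rule 1)? yes — 1 of 3 hold (need ≥2) → not satisfied.
Under rule 9: the applicant has an offer of skilled employment? yes; or the applicant is not subject to a deportation order? no. So the applicant is a Primary Entrant.
Under rule 4: the applicant has no qualifying family member in the territory? yes; and the applicant has demonstrated the required language proficiency? no; and the applicant holds comprehensive sickness insurance? yes. So the applicant is not a Class-R Person.
Under rule 8: not a Primary Entrant (rule 9)? no; and Class-R Person (rule 4)? no. So the applicant is not a Certified Person.
Under rule 6: the applicant has provided biometric information? yes; the applicant is a national of a visa-waiver state? no; the application was made in-country? no — 1 of 3 hold (need ≥2) → not satisfied.
Under rule 5: Covered Migrant (rule 2)? no; or Certified Person (rule 8)? no; or Certified Entrant (rule 6)? no. So the applicant is not a Registered Visitor.

No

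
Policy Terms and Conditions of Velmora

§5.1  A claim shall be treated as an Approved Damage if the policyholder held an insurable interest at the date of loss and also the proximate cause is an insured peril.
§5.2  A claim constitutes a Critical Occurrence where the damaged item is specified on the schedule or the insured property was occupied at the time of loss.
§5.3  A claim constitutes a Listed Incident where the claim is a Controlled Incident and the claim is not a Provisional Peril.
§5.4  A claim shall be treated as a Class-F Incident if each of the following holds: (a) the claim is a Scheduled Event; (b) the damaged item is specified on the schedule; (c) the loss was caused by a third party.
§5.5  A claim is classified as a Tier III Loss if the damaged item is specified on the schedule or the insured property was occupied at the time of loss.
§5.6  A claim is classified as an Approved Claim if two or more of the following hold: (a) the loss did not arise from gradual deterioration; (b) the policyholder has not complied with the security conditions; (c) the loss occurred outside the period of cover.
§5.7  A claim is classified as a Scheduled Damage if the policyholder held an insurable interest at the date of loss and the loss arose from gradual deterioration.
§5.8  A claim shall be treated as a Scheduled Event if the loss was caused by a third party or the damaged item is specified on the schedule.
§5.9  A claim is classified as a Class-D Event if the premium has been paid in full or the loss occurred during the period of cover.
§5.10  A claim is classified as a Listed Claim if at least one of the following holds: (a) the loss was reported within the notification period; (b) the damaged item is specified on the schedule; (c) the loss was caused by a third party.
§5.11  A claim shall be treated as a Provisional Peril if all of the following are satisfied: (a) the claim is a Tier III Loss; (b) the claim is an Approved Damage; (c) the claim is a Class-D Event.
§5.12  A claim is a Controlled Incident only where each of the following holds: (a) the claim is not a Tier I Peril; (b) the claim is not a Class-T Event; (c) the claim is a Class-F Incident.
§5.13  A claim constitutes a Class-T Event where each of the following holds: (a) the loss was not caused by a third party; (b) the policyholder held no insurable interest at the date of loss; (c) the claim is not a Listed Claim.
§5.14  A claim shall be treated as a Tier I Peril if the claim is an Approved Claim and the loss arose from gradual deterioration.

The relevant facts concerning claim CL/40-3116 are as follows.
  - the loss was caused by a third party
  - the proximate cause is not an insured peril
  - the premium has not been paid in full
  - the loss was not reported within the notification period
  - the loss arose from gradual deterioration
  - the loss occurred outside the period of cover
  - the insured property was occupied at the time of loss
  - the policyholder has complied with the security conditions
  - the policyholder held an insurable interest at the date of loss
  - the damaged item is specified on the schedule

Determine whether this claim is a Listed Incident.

Yes

§5.6 — Approved Claim: the loss did not arise from gradual deterioration? no; the policyholder has not complied with the security conditions? no; the loss occurred outside the period of cover? yes — 1 of 3 hold (need ≥2) → not satisfied.
§5.14 — Tier I Peril: [Approved Claim (§5.6)? no] AND [the loss arose from gradual deterioration? yes] → not satisfied.
§5.10 — Listed Claim: [the loss was reported within the notification period? no] OR [the damaged item is specified on the schedule? yes] OR [the loss was caused by a third party? yes] → satisfied.
§5.13 — Class-T Event: [the loss was not caused by a third party? no] AND [the policyholder held no insurable interest at the date of loss? no] AND [not a Listed Claim (§5.10)? no] → not satisfied.
§5.8 — Scheduled Event: [the loss was caused by a third party? yes] OR [the damaged item is specified on the schedule? yes] → satisfied.
§5.4 — Class-F Incident: [Scheduled Event (§5.8)? yes] AND [the damaged item is specified on the schedule? yes] AND [the loss was caused by a third party? yes] → satisfied.
§5.12 — Controlled Incident: [not a Tier I Peril (§5.14)? yes] AND [not a Class-T Event (§5.13)? yes] AND [Class-F Incident (§5.4)? yes] → satisfied.
§5.5 — Tier III Loss: [the damaged item is specified on the schedule? yes] OR [the insured property was occupied at the time of loss? yes] → satisfied.
§5.1 — Approved Damage: [the policyholder held an insurable interest at the date of loss? yes] AND [the proximate cause is an insured peril? no] → not satisfied.
§5.9 — Class-D Event: [the premium has been paid in full? no] OR [the loss occurred during the period of cover? no] → not satisfied.
§5.11 — Provisional Peril: [Tier III Loss (§5.5)? yes] AND [Approved Damage (§5.1)? no] AND [Class-D Event (§5.9)? no] → not satisfied.
§5.3 — Listed Incident: [Controlled Incident (§5.12)? yes] AND [not a Provisional Peril (§5.11)? yes] → satisfied.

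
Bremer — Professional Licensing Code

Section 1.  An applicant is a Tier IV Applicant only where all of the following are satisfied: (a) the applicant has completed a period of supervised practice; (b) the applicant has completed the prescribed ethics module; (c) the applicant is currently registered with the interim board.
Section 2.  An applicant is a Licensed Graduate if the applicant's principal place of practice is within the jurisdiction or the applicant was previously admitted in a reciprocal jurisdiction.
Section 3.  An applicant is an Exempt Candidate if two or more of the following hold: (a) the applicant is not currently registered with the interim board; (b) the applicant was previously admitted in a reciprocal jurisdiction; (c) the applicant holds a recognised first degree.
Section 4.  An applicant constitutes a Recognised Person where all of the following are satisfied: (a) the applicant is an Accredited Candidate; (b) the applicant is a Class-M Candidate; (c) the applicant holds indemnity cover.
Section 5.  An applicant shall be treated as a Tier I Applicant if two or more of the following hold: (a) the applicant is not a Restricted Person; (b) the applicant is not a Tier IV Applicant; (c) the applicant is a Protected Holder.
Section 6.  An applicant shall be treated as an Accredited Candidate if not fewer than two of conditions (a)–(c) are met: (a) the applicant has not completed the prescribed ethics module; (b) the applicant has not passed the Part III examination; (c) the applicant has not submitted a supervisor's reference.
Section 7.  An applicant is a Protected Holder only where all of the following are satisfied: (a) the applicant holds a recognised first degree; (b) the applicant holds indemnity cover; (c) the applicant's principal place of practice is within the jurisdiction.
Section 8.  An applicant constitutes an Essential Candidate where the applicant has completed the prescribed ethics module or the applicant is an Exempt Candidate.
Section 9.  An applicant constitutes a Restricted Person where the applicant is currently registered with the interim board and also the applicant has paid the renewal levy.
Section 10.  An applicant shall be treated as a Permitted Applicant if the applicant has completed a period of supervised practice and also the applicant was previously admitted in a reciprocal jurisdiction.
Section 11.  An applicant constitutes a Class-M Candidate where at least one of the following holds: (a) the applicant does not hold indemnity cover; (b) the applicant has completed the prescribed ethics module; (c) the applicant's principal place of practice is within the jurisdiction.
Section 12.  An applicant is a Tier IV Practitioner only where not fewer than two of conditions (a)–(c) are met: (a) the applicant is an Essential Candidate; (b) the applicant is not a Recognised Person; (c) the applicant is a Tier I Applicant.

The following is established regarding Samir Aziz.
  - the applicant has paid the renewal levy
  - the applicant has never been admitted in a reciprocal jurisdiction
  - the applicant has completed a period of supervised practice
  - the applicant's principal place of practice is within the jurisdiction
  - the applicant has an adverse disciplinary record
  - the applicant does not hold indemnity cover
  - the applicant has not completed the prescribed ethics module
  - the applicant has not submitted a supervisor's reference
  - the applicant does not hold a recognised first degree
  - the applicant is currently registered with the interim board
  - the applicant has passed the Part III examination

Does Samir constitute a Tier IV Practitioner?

section 3 — Exempt Candidate: the applicant is not currently registered with the interim board? no; the applicant was previously admitted in a reciprocal jurisdiction? no; the applicant holds a recognised first degree? no — 0 of 3 hold (need ≥2) → not satisfied.
section 8 — Essential Candidate: [the applicant has completed the prescribed ethics module? no] OR [Exempt Candidate (section 3)? no] → not satisfied.
section 6 — Accredited Candidate: the applicant has not completed the prescribed ethics module? yes; the applicant has not passed the Part III examination? no; the applicant has not submitted a supervisor's reference? yes — 2 of 3 hold (need ≥2) → satisfied.
section 11 — Class-M Candidate: [the applicant does not hold indemnity cover? yes] OR [the applicant has completed the prescribed ethics module? no] OR [the applicant's principal place of practice is within the jurisdiction? yes] → satisfied.
section 4 — Recognised Person: [Accredited Candidate (section 6)? yes] AND [Class-M Candidate (section 11)? yes] AND [the applicant holds indemnity cover? no] → not satisfied.
section 9 — Restricted Person: [the applicant is currently registered with the interim board? yes] AND [the applicant has paid the renewal levy? yes] → satisfied.
section 1 — Tier IV Applicant: [the applicant has completed a period of supervised practice? yes] AND [the applicant has completed the prescribed ethics module? no] AND [the applicant is currently registered with the interim board? yes] → not satisfied.
section 7 — Protected Holder: [the applicant holds a recognised first degree? no] AND [the applicant holds indemnity cover? no] AND [the applicant's principal place of practice is within the jurisdiction? yes] → not satisfied.
section 5 — Tier I Applicant: not a Restricted Person (section 9)? no; not a Tier IV Applicant (section 1)? yes; Protected Holder (section 7)? no — 1 of 3 hold (need ≥2) → not satisfied.
section 12 — Tier IV Practitioner: Essential Candidate (section 8)? no; not a Recognised Person (section 4)? yes; Tier I Applicant (section 5)? no — 1 of 3 hold (need ≥2) → not satisfied.

No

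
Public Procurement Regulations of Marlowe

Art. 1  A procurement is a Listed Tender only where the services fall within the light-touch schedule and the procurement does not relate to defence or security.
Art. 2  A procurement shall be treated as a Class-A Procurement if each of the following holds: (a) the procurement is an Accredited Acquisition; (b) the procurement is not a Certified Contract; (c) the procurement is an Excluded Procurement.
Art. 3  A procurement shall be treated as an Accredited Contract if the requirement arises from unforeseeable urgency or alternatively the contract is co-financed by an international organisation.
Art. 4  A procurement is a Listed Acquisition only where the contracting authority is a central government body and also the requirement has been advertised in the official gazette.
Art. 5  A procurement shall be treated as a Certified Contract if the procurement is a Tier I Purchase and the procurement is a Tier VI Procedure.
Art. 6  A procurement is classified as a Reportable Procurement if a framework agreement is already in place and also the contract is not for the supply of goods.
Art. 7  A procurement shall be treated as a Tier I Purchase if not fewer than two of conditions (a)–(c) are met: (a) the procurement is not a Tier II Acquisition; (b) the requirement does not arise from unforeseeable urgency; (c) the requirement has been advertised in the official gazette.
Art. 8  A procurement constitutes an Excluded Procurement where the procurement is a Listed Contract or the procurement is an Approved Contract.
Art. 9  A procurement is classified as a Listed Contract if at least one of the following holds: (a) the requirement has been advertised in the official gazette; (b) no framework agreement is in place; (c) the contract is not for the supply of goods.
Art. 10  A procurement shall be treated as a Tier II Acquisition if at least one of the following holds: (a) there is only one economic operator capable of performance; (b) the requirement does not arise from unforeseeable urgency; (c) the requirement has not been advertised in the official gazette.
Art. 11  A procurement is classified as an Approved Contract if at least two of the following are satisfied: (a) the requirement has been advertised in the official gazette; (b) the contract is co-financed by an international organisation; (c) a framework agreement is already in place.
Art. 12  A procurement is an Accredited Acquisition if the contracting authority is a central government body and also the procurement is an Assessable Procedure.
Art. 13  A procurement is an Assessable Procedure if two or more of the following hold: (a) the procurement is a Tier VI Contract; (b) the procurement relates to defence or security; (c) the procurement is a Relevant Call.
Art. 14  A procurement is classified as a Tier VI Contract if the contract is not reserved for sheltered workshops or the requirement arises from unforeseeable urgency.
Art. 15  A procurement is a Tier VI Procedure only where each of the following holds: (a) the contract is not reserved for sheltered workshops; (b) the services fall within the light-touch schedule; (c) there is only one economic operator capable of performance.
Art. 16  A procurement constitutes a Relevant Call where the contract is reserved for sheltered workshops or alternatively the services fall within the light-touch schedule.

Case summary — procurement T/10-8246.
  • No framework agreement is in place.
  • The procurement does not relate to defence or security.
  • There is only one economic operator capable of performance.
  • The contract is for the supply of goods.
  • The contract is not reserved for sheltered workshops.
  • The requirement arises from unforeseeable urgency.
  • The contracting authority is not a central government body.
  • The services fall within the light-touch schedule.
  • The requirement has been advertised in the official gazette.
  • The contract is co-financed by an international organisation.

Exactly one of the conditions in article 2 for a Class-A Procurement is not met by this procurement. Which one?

article 14 — Tier VI Contract: [the contract is not reserved for sheltered workshops? yes] OR [the requirement arises from unforeseeable urgency? yes] → satisfied.
article 16 — Relevant Call: [the contract is reserved for sheltered workshops? no] OR [the services fall within the light-touch schedule? yes] → satisfied.
article 13 — Assessable Procedure: Tier VI Contract (article 14)? yes; the procurement relates to defence or security? no; Relevant Call (article 16)? yes — 2 of 3 hold (need ≥2) → satisfied.
article 12 — Accredited Acquisition: [the contracting authority is a central government body? no] AND [Assessable Procedure (article 13)? yes] → not satisfied.
article 10 — Tier II Acquisition: [there is only one economic operator capable of performance? yes] OR [the requirement does not arise from unforeseeable urgency? no] OR [the requirement has not been advertised in the official gazette? no] → satisfied.
article 7 — Tier I Purchase: not a Tier II Acquisition (article 10)? no; the requirement does not arise from unforeseeable urgency? no; the requirement has been advertised in the official gazette? yes — 1 of 3 hold (need ≥2) → not satisfied.
article 15 — Tier VI Procedure: [the contract is not reserved for sheltered workshops? yes] AND [the services fall within the light-touch schedule? yes] AND [there is only one economic operator capable of performance? yes] → satisfied.
article 5 — Certified Contract: [Tier I Purchase (article 7)? no] AND [Tier VI Procedure (article 15)? yes] → not satisfied.
article 9 — Listed Contract: [the requirement has been advertised in the official gazette? yes] OR [no framework agreement is in place? yes] OR [the contract is not for the supply of goods? no] → satisfied.
article 11 — Approved Contract: the requirement has been advertised in the official gazette? yes; the contract is co-financed by an international organisation? yes; a framework agreement is already in place? no — 2 of 3 hold (need ≥2) → satisfied.
article 8 — Excluded Procurement: [Listed Contract (article 9)? yes] OR [Approved Contract (article 11)? yes] → satisfied.
article 2 — Class-A Procurement: [Accredited Acquisition (article 12)? no] AND [not a Certified Contract (article 5)? yes] AND [Excluded Procurement (article 8)? yes] → not satisfied.

Accredited Acquisition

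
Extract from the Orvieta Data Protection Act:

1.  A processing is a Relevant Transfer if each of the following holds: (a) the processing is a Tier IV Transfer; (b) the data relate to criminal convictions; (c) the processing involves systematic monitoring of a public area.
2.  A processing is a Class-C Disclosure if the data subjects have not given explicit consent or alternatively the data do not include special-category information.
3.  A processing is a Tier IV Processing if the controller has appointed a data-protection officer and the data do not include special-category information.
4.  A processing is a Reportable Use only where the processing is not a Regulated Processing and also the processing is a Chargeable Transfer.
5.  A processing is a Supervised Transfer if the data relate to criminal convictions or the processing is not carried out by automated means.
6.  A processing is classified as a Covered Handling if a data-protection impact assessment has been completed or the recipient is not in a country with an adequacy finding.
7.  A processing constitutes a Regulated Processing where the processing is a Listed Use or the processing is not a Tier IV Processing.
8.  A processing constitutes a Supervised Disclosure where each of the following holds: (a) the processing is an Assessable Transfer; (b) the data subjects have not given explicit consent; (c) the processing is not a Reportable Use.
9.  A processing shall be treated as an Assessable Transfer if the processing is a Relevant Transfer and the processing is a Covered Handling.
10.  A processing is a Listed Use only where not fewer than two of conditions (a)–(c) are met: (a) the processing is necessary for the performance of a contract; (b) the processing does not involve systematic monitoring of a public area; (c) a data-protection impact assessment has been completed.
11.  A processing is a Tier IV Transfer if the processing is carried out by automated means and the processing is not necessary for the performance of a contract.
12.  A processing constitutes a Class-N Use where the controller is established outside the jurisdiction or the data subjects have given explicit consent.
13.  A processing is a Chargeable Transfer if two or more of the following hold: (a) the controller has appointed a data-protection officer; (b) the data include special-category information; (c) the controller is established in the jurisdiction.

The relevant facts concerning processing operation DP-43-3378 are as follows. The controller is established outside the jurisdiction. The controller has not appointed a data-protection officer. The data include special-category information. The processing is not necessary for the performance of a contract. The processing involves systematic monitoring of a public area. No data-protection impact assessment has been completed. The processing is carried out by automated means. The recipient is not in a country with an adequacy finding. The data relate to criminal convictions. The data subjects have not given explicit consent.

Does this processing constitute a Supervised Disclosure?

paragraph 11 — Tier IV Transfer: [the processing is carried out by automated means? yes] AND [the processing is not necessary for the performance of a contract? yes] → satisfied.
paragraph 1 — Relevant Transfer: [Tier IV Transfer (paragraph 11)? yes] AND [the data relate to criminal convictions? yes] AND [the processing involves systematic monitoring of a public area? yes] → satisfied.
paragraph 6 — Covered Handling: [a data-protection impact assessment has been completed? no] OR [the recipient is not in a country with an adequacy finding? yes] → satisfied.
paragraph 9 — Assessable Transfer: [Relevant Transfer (paragraph 1)? yes] AND [Covered Handling (paragraph 6)? yes] → satisfied.
paragraph 10 — Listed Use: the processing is necessary for the performance of a contract? no; the processing does not involve systematic monitoring of a public area? no; a data-protection impact assessment has been completed? no — 0 of 3 hold (need ≥2) → not satisfied.
paragraph 3 — Tier IV Processing: [the controller has appointed a data-protection officer? no] AND [the data do not include special-category information? no] → not satisfied.
paragraph 7 — Regulated Processing: [Listed Use (paragraph 10)? no] OR [not a Tier IV Processing (paragraph 3)? yes] → satisfied.
paragraph 13 — Chargeable Transfer: the controller has appointed a data-protection officer? no; the data include special-category information? yes; the controller is established in the jurisdiction? no — 1 of 3 hold (need ≥2) → not satisfied.
paragraph 4 — Reportable Use: [not a Regulated Processing (paragraph 7)? no] AND [Chargeable Transfer (paragraph 13)? no] → not satisfied.
paragraph 8 — Supervised Disclosure: [Assessable Transfer (paragraph 9)? yes] AND [the data subjects have not given explicit consent? yes] AND [not a Reportable Use (paragraph 4)? yes] → satisfied.

Yes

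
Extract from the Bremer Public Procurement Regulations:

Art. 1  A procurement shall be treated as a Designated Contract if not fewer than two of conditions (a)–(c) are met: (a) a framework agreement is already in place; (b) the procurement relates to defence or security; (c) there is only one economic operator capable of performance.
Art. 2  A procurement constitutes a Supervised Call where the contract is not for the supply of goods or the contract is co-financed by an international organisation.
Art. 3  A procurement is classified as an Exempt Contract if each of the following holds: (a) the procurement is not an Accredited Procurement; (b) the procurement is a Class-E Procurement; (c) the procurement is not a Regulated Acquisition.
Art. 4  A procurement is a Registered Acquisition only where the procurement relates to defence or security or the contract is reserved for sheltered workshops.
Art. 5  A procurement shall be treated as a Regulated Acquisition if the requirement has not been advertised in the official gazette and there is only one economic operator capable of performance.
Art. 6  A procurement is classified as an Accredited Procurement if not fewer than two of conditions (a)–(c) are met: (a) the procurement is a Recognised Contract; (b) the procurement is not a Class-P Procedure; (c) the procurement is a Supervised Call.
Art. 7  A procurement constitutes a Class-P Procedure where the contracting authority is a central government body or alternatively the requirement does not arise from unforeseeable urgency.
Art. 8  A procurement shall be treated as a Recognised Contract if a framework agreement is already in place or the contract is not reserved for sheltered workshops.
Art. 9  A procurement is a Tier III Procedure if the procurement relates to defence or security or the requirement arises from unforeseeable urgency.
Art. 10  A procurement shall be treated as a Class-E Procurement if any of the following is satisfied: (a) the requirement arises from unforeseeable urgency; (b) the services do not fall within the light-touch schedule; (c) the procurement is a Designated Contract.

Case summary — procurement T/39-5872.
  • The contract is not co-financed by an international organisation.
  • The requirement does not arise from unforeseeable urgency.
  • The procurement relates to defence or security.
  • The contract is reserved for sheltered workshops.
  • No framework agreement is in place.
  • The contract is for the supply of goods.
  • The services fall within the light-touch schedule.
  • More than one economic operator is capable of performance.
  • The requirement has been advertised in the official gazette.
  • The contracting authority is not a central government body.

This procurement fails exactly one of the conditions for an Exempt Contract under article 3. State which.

article 8 — Recognised Contract: [a framework agreement is already in place? no] OR [the contract is not reserved for sheltered workshops? no] → not satisfied.
article 7 — Class-P Procedure: [the contracting authority is a central government body? no] OR [the requirement does not arise from unforeseeable urgency? yes] → satisfied.
article 2 — Supervised Call: [the contract is not for the supply of goods? no] OR [the contract is co-financed by an international organisation? no] → not satisfied.
article 6 — Accredited Procurement: Recognised Contract (article 8)? no; not a Class-P Procedure (article 7)? no; Supervised Call (article 2)? no — 0 of 3 hold (need ≥2) → not satisfied.
article 1 — Designated Contract: a framework agreement is already in place? no; the procurement relates to defence or security? yes; there is only one economic operator capable of performance? no — 1 of 3 hold (need ≥2) → not satisfied.
article 10 — Class-E Procurement: [the requirement arises from unforeseeable urgency? no] OR [the services do not fall within the light-touch schedule? no] OR [Designated Contract (article 1)? no] → not satisfied.
article 5 — Regulated Acquisition: [the requirement has not been advertised in the official gazette? no] AND [there is only one economic operator capable of performance? no] → not satisfied.
article 3 — Exempt Contract: [not an Accredited Procurement (article 6)? yes] AND [Class-E Procurement (article 10)? no] AND [not a Regulated Acquisition (article 5)? yes] → not satisfied.

Class-E Procurement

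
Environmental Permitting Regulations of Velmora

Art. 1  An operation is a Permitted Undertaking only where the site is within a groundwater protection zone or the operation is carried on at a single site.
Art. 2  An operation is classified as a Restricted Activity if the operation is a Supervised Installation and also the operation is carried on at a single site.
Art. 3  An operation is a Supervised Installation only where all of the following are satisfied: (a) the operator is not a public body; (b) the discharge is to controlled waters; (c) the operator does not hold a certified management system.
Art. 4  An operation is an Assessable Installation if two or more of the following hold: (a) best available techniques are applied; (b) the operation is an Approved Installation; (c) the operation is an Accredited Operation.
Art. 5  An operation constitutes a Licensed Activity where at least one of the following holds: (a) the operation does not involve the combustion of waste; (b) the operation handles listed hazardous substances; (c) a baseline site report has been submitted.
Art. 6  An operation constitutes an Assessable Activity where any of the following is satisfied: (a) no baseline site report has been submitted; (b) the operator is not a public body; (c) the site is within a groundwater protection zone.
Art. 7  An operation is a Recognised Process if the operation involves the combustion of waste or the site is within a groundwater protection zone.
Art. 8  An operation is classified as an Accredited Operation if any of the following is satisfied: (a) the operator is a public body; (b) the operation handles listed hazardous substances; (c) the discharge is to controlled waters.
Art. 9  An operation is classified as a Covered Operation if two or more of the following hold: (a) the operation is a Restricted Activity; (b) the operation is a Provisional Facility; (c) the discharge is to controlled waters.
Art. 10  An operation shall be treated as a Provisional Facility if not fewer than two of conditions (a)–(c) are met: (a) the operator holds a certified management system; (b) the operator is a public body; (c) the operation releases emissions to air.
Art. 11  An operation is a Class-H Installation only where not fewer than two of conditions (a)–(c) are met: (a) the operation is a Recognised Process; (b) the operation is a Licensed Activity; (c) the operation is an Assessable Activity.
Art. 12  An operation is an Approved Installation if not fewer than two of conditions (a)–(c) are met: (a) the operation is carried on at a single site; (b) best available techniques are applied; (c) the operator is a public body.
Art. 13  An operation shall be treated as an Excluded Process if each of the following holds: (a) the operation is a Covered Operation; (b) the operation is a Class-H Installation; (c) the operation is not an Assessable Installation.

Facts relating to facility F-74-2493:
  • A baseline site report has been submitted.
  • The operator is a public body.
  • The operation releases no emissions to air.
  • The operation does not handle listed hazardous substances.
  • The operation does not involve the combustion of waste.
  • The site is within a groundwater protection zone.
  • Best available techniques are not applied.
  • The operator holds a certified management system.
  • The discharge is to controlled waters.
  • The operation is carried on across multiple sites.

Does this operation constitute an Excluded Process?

article 3 — Supervised Installation: [the operator is not a public body? no] AND [the discharge is to controlled waters? yes] AND [the operator does not hold a certified management system? no] → not satisfied.
article 2 — Restricted Activity: [Supervised Installation (article 3)? no] AND [the operation is carried on at a single site? no] → not satisfied.
article 10 — Provisional Facility: the operator holds a certified management system? yes; the operator is a public body? yes; the operation releases emissions to air? no — 2 of 3 hold (need ≥2) → satisfied.
article 9 — Covered Operation: Restricted Activity (article 2)? no; Provisional Facility (article 10)? yes; the discharge is to controlled waters? yes — 2 of 3 hold (need ≥2) → satisfied.
article 7 — Recognised Process: [the operation involves the combustion of waste? no] OR [the site is within a groundwater protection zone? yes] → satisfied.
article 5 — Licensed Activity: [the operation does not involve the combustion of waste? yes] OR [the operation handles listed hazardous substances? no] OR [a baseline site report has been submitted? yes] → satisfied.
article 6 — Assessable Activity: [no baseline site report has been submitted? no] OR [the operator is not a public body? no] OR [the site is within a groundwater protection zone? yes] → satisfied.
article 11 — Class-H Installation: Recognised Process (article 7)? yes; Licensed Activity (article 5)? yes; Assessable Activity (article 6)? yes — 3 of 3 hold (need ≥2) → satisfied.
article 12 — Approved Installation: the operation is carried on at a single site? no; best available techniques are applied? no; the operator is a public body? yes — 1 of 3 hold (need ≥2) → not satisfied.
article 8 — Accredited Operation: [the operator is a public body? yes] OR [the operation handles listed hazardous substances? no] OR [the discharge is to controlled waters? yes] → satisfied.
article 4 — Assessable Installation: best available techniques are applied? no; Approved Installation (article 12)? no; Accredited Operation (article 8)? yes — 1 of 3 hold (need ≥2) → not satisfied.
article 13 — Excluded Process: [Covered Operation (article 9)? yes] AND [Class-H Installation (article 11)? yes] AND [not an Assessable Installation (article 4)? yes] → satisfied.

Yes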